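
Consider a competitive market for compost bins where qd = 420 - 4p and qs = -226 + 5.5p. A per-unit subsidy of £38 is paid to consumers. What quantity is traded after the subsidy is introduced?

q' = 236

Pre-subsidy: 420 - 4p = -226 + 5.5p gives p* = 68, q* = 148.
With the rebate, buyers effectively pay pb = ps − 38, where ps is the price sellers receive.
Demand in terms of ps becomes qd = 420 − 4(ps − 38) = 572 - 4ps. Setting this equal to supply: 572 - 4ps = -226 + 5.5ps, so ps = 84.
Buyers pay pb = 84 − 38 = 46; q' = -226 + 5.5·84 = 236.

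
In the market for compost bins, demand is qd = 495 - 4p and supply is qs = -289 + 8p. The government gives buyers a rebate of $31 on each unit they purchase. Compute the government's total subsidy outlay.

Government cost = 29419/3

Pre-subsidy: 495 - 4p = -289 + 8p gives p* = 196/3, q* = 701/3.
With the rebate, buyers effectively pay pb = ps − 31, where ps is the price sellers receive.
Demand in terms of ps becomes qd = 495 − 4(ps − 31) = 619 - 4ps. Setting this equal to supply: 619 - 4ps = -289 + 8ps, so ps = 227/3.
Buyers pay pb = 227/3 − 31 = 134/3; q' = -289 + 8·(227/3) = 949/3.
Government outlay = subsidy × quantity = 31 × 949/3 = 29419/3.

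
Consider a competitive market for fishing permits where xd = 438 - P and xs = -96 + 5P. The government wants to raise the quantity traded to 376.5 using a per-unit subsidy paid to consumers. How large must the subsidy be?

At x = 376.5, invert demand for the buyer price: Pb = (438 − 376.5)/1 = 61.5; invert supply for the seller price: Ps = (376.5 − (-96))/5 = 94.5.
The subsidy must fill the gap: s = Ps − Pb = 94.5 − 61.5 = 33.

Required subsidy s = 33 per unit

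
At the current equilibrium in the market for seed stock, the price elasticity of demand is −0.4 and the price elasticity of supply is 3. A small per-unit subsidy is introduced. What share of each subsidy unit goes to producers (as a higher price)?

For a small subsidy around the equilibrium, the benefit split depends on the relative slopes, which at a point are proportional to the elasticities.
Buyer share = εs/(εs + |εd|) = 3/(3 + 0.4) = 15/17; seller share = |εd|/(εs + |εd|) = 2/17.
So producers capture 2/17 of the subsidy.

Producer share = 2/17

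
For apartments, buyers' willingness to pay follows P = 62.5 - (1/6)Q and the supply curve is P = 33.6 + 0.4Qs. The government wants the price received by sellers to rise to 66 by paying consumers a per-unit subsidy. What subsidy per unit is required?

Required subsidy s = 17 per unit

At a seller price of 66, quantity supplied is -84 + 2.5·66 = 81.
Buyers absorb 81 only when they pay Pb = 62.5 − (1/6)·81 = 49.
s = Ps − Pb = 66 − 49 = 17.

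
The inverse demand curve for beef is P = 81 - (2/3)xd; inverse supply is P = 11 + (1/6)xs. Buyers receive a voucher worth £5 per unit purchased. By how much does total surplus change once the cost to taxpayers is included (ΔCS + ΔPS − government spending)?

Pre-subsidy: 81 - (2/3)x = 11 + (1/6)x gives x* = 84 and P* = 25.
With the rebate, buyers effectively pay Pb = Ps − 5, where Ps is the price sellers receive.
On the curves, Pb = 81 - (2/3)x and Ps = 11 + (1/6)x; the wedge Ps − Pb = 5 gives 11 + (1/6)x − (81 - (2/3)x) = 5, so x' = 90.
Then Pb = 81 − (2/3)·90 = 21 and Ps = 11 + (1/6)·90 = 26.
ΔCS = ½(84 + 90)(25 − 21) = 348; ΔPS = ½(84 + 90)(26 − 25) = 87.
Government spending = 5 × 90 = 450.
Net change = 348 + 87 − 450 = -15. The loss equals the DWL triangle ½·5·6.

Net change in total surplus = -£15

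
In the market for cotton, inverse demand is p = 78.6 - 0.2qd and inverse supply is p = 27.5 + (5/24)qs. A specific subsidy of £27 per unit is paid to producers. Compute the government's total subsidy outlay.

Government cost = 253044/49

Pre-subsidy: 78.6 - 0.2q = 27.5 + (5/24)q gives q* = 876/7 and p* = 375/7.
With the subsidy, sellers receive ps = pb + 27 for each unit, where pb is the price buyers pay.
On the curves, pb = 78.6 - 0.2q and ps = 27.5 + (5/24)q; the wedge ps − pb = 27 gives 27.5 + (5/24)q − (78.6 - 0.2q) = 27, so q' = 9372/49.
Then pb = 78.6 − 0.2·(9372/49) = 1977/49 and ps = 27.5 + (5/24)·(9372/49) = 3300/49.
Government outlay = subsidy × quantity = 27 × 9372/49 = 253044/49.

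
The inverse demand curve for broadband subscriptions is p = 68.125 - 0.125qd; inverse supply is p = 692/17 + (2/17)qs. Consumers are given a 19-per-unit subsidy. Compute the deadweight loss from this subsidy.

Deadweight loss = 24548/33

Pre-subsidy: 68.125 - 0.125q = 692/17 + (2/17)q gives q* = 113 and p* = 54.
With the rebate, buyers effectively pay pb = ps − 19, where ps is the price sellers receive.
On the curves, pb = 68.125 - 0.125q and ps = 692/17 + (2/17)q; the wedge ps − pb = 19 gives 692/17 + (2/17)q − (68.125 - 0.125q) = 19, so q' = 6313/33.
Then pb = 68.125 − 0.125·(6313/33) = 1459/33 and ps = 692/17 + (2/17)·(6313/33) = 2086/33.
The subsidy expands output by 6313/33 − 113 = 2584/33 past the efficient level; on those units the gap between marginal cost and willingness to pay runs from 0 up to 19.
DWL = ½ × 19 × 2584/33 = 24548/33.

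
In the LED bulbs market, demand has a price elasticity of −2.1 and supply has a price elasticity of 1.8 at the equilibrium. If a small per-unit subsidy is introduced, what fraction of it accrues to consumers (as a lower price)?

For a small subsidy around the equilibrium, the benefit split depends on the relative slopes, which at a point are proportional to the elasticities.
Buyer share = εs/(εs + |εd|) = 1.8/(1.8 + 2.1) = 6/13; seller share = |εd|/(εs + |εd|) = 7/13.

Consumer share = 6/13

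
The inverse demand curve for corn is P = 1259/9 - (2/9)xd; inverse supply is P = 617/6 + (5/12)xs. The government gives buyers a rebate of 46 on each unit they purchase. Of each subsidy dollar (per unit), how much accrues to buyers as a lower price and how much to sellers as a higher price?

Pre-subsidy: 1259/9 - (2/9)x = 617/6 + (5/12)x gives x* = 58 and P* = 127.
With the rebate, buyers effectively pay Pb = Ps − 46, where Ps is the price sellers receive.
On the curves, Pb = 1259/9 - (2/9)x and Ps = 617/6 + (5/12)x; the wedge Ps − Pb = 46 gives 617/6 + (5/12)x − (1259/9 - (2/9)x) = 46, so x' = 130.
Then Pb = 1259/9 − (2/9)·130 = 111 and Ps = 617/6 + (5/12)·130 = 157.
Buyers' price falls by P* − Pb = 127 − 111 = 16; sellers' price rises by Ps − P* = 157 − 127 = 30.

Buyers gain 16 per unit; sellers gain 30 per unit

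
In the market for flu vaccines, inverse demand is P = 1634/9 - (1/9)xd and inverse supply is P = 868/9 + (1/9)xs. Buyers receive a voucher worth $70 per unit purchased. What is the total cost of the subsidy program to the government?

Pre-subsidy: 1634/9 - (1/9)x = 868/9 + (1/9)x gives x* = 383 and P* = 139.
With the rebate, buyers effectively pay Pb = Ps − 70, where Ps is the price sellers receive.
On the curves, Pb = 1634/9 - (1/9)x and Ps = 868/9 + (1/9)x; the wedge Ps − Pb = 70 gives 868/9 + (1/9)x − (1634/9 - (1/9)x) = 70, so x' = 698.
Then Pb = 1634/9 − (1/9)·698 = 104 and Ps = 868/9 + (1/9)·698 = 174.
Government outlay = subsidy × quantity = 70 × 698 = 48860.

Government cost = $48860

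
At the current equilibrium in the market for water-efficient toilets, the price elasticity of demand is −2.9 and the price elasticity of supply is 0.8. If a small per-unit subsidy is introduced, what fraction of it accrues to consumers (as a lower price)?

For a small subsidy around the equilibrium, the benefit split depends on the relative slopes, which at a point are proportional to the elasticities.
Buyer share = εs/(εs + |εd|) = 0.8/(0.8 + 2.9) = 8/37; seller share = |εd|/(εs + |εd|) = 29/37.

Consumer share = 8/37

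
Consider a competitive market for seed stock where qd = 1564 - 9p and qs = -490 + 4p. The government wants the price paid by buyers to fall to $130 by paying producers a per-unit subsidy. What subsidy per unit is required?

At a buyer price of 130, quantity demanded is 1564 − 9·130 = 394.
Sellers supply 394 only when they receive ps with -490 + 4·ps = 394, i.e. ps = 221.
s = ps − pb = 221 − 130 = 91.

Required subsidy s = $91 per unit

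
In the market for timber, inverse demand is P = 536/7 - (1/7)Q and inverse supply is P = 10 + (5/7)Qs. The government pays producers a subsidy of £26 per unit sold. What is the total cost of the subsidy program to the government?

Government cost = £2808

Pre-subsidy: 536/7 - (1/7)Q = 10 + (5/7)Q gives Q* = 233/3 and P* = 1375/21.
With the subsidy, sellers receive Ps = Pb + 26 for each unit, where Pb is the price buyers pay.
On the curves, Pb = 536/7 - (1/7)Q and Ps = 10 + (5/7)Q; the wedge Ps − Pb = 26 gives 10 + (5/7)Q − (536/7 - (1/7)Q) = 26, so Q' = 108.
Then Pb = 536/7 − (1/7)·108 = 428/7 and Ps = 10 + (5/7)·108 = 610/7.
Government outlay = subsidy × quantity = 26 × 108 = 2808.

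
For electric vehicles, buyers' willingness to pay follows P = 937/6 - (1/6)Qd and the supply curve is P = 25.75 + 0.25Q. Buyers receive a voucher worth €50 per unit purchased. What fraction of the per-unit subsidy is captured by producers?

Producer share = 0.6

Pre-subsidy: 937/6 - (1/6)Q = 25.75 + 0.25Q gives Q* = 313 and P* = 104.
With the rebate, buyers effectively pay Pb = Ps − 50, where Ps is the price sellers receive.
On the curves, Pb = 937/6 - (1/6)Q and Ps = 25.75 + 0.25Q; the wedge Ps − Pb = 50 gives 25.75 + 0.25Q − (937/6 - (1/6)Q) = 50, so Q' = 433.
Then Pb = 937/6 − (1/6)·433 = 84 and Ps = 25.75 + 0.25·433 = 134.
Buyers' price falls by P* − Pb = 104 − 84 = 20; sellers' price rises by Ps − P* = 134 − 104 = 30.
So producers capture 30/50 = 0.6 of each unit of subsidy.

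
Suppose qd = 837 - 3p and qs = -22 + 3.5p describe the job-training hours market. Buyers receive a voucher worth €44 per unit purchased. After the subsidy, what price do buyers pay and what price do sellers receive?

Pre-subsidy: 837 - 3p = -22 + 3.5p gives p* = 1718/13, q* = 5727/13.
With the rebate, buyers effectively pay pb = ps − 44, where ps is the price sellers receive.
Demand in terms of ps becomes qd = 837 − 3(ps − 44) = 969 - 3ps. Setting this equal to supply: 969 - 3ps = -22 + 3.5ps, so ps = 1982/13.
Buyers pay pb = 1982/13 − 44 = 1410/13; q' = -22 + 3.5·(1982/13) = 6651/13.

Buyers pay 1410/13; sellers receive 1982/13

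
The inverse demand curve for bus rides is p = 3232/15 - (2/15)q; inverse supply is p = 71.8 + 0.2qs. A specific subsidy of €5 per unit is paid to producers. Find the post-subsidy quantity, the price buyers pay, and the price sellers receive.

q' = 446; buyers pay €156; sellers receive €161

Pre-subsidy: 3232/15 - (2/15)q = 71.8 + 0.2q gives q* = 431 and p* = 158.
With the subsidy, sellers receive ps = pb + 5 for each unit, where pb is the price buyers pay.
On the curves, pb = 3232/15 - (2/15)q and ps = 71.8 + 0.2q; the wedge ps − pb = 5 gives 71.8 + 0.2q − (3232/15 - (2/15)q) = 5, so q' = 446.
Then pb = 3232/15 − (2/15)·446 = 156 and ps = 71.8 + 0.2·446 = 161.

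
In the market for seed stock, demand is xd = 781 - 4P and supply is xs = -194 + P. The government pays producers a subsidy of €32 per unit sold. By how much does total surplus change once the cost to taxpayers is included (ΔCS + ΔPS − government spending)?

Net change in total surplus = -€409.6

Pre-subsidy: 781 - 4P = -194 + P gives P* = 195, x* = 1.
With the subsidy, sellers receive Ps = Pb + 32 for each unit, where Pb is the price buyers pay.
Supply in terms of Pb becomes xs = -194 + 1(Pb + 32) = -162 + Pb. Setting this equal to demand: 781 - 4Pb = -162 + Pb, so Pb = 188.6.
Sellers receive Ps = 188.6 + 32 = 220.6; x' = 781 − 4·188.6 = 26.6.
ΔCS = ½(1 + 26.6)(195 − 188.6) = 88.32; ΔPS = ½(1 + 26.6)(220.6 − 195) = 353.28.
Government spending = 32 × 26.6 = 851.2.
Net change = 88.32 + 353.28 − 851.2 = -409.6. The loss equals the DWL triangle ½·32·25.6.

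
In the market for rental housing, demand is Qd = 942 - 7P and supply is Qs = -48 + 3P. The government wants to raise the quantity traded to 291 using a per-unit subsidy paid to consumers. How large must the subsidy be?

At Q = 291, invert demand for the buyer price: Pb = (942 − 291)/7 = 93; invert supply for the seller price: Ps = (291 − (-48))/3 = 113.
The subsidy must fill the gap: s = Ps − Pb = 113 − 93 = 20.

Required subsidy s = 20 per unit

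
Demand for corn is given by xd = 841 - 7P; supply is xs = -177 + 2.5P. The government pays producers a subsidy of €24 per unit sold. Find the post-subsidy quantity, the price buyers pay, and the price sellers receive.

x' = 2567/19; buyers pay 1916/19; sellers receive 2372/19

Pre-subsidy: 841 - 7P = -177 + 2.5P gives P* = 2036/19, x* = 1727/19.
With the subsidy, sellers receive Ps = Pb + 24 for each unit, where Pb is the price buyers pay.
Supply in terms of Pb becomes xs = -177 + 2.5(Pb + 24) = -117 + 2.5Pb. Setting this equal to demand: 841 - 7Pb = -117 + 2.5Pb, so Pb = 1916/19.
Sellers receive Ps = 1916/19 + 24 = 2372/19; x' = 841 − 7·(1916/19) = 2567/19.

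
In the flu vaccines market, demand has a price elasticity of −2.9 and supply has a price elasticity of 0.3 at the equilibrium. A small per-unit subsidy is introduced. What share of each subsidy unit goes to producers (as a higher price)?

For a small subsidy around the equilibrium, the benefit split depends on the relative slopes, which at a point are proportional to the elasticities.
Buyer share = εs/(εs + |εd|) = 0.3/(0.3 + 2.9) = 0.09375; seller share = |εd|/(εs + |εd|) = 0.90625.
So producers capture 0.90625 of the subsidy.

Producer share = 0.90625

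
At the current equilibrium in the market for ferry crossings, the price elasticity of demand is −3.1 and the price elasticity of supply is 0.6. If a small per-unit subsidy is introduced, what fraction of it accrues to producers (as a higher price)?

Producer share = 31/37

For a small subsidy around the equilibrium, the benefit split depends on the relative slopes, which at a point are proportional to the elasticities.
Buyer share = εs/(εs + |εd|) = 0.6/(0.6 + 3.1) = 6/37; seller share = |εd|/(εs + |εd|) = 31/37.
So producers capture 31/37 of the subsidy.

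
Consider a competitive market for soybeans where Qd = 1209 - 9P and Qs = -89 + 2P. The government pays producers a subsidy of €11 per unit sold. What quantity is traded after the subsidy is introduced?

Q' = 165

Pre-subsidy: 1209 - 9P = -89 + 2P gives P* = 118, Q* = 147.
With the subsidy, sellers receive Ps = Pb + 11 for each unit, where Pb is the price buyers pay.
Supply in terms of Pb becomes Qs = -89 + 2(Pb + 11) = -67 + 2Pb. Setting this equal to demand: 1209 - 9Pb = -67 + 2Pb, so Pb = 116.
Sellers receive Ps = 116 + 11 = 127; Q' = 1209 − 9·116 = 165.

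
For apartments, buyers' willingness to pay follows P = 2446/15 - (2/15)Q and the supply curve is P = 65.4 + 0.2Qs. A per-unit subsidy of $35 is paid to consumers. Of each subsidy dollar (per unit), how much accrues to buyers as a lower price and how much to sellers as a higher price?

Buyers gain $14 per unit; sellers gain $21 per unit

Pre-subsidy: 2446/15 - (2/15)Q = 65.4 + 0.2Q gives Q* = 293 and P* = 124.
With the rebate, buyers effectively pay Pb = Ps − 35, where Ps is the price sellers receive.
On the curves, Pb = 2446/15 - (2/15)Q and Ps = 65.4 + 0.2Q; the wedge Ps − Pb = 35 gives 65.4 + 0.2Q − (2446/15 - (2/15)Q) = 35, so Q' = 398.
Then Pb = 2446/15 − (2/15)·398 = 110 and Ps = 65.4 + 0.2·398 = 145.
Buyers' price falls by P* − Pb = 124 − 110 = 14; sellers' price rises by Ps − P* = 145 − 124 = 21.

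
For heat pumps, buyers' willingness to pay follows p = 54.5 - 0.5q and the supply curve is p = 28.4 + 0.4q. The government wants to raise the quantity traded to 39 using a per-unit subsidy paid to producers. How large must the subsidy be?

At q = 39, from the demand curve buyers pay pb = 54.5 − 0.5·39 = 35; from the supply curve sellers need ps = 28.4 + 0.4·39 = 44.
The subsidy must fill the gap: s = ps − pb = 44 − 35 = 9.

Required subsidy s = 9 per unit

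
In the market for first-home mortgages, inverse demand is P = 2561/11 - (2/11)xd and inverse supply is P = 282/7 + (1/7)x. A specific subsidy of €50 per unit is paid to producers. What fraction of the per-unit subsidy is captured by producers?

Pre-subsidy: 2561/11 - (2/11)x = 282/7 + (1/7)x gives x* = 593 and P* = 125.
With the subsidy, sellers receive Ps = Pb + 50 for each unit, where Pb is the price buyers pay.
On the curves, Pb = 2561/11 - (2/11)x and Ps = 282/7 + (1/7)x; the wedge Ps − Pb = 50 gives 282/7 + (1/7)x − (2561/11 - (2/11)x) = 50, so x' = 747.
Then Pb = 2561/11 − (2/11)·747 = 97 and Ps = 282/7 + (1/7)·747 = 147.
Buyers' price falls by P* − Pb = 125 − 97 = 28; sellers' price rises by Ps − P* = 147 − 125 = 22.
So producers capture 22/50 = 0.44 of each unit of subsidy.

Producer share = 0.44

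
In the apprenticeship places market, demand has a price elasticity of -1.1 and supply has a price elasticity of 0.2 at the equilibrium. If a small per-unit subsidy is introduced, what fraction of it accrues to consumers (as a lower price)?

Consumer share = 2/13

For a small subsidy around the equilibrium, the benefit split depends on the relative slopes, which at a point are proportional to the elasticities.
Buyer share = εs/(εs + |εd|) = 0.2/(0.2 + 1.1) = 2/13; seller share = |εd|/(εs + |εd|) = 11/13.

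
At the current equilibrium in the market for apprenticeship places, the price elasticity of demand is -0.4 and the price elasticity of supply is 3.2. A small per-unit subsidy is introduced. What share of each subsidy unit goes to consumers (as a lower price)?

For a small subsidy around the equilibrium, the benefit split depends on the relative slopes, which at a point are proportional to the elasticities.
Buyer share = εs/(εs + |εd|) = 3.2/(3.2 + 0.4) = 8/9; seller share = |εd|/(εs + |εd|) = 1/9.

Consumer share = 8/9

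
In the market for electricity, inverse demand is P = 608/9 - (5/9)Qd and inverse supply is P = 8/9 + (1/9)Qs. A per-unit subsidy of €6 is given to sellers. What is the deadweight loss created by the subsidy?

Pre-subsidy: 608/9 - (5/9)Q = 8/9 + (1/9)Q gives Q* = 100 and P* = 12.
With the subsidy, sellers receive Ps = Pb + 6 for each unit, where Pb is the price buyers pay.
On the curves, Pb = 608/9 - (5/9)Q and Ps = 8/9 + (1/9)Q; the wedge Ps − Pb = 6 gives 8/9 + (1/9)Q − (608/9 - (5/9)Q) = 6, so Q' = 109.
Then Pb = 608/9 − (5/9)·109 = 7 and Ps = 8/9 + (1/9)·109 = 13.
The subsidy expands output by 109 − 100 = 9 past the efficient level; on those units the gap between marginal cost and willingness to pay runs from 0 up to 6.
DWL = ½ × 6 × 9 = 27.

Deadweight loss = €27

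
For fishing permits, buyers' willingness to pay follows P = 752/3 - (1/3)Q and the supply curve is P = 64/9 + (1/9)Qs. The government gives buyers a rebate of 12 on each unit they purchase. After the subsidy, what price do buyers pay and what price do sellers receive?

Buyers pay 59; sellers receive 71

Pre-subsidy: 752/3 - (1/3)Q = 64/9 + (1/9)Q gives Q* = 548 and P* = 68.
With the rebate, buyers effectively pay Pb = Ps − 12, where Ps is the price sellers receive.
On the curves, Pb = 752/3 - (1/3)Q and Ps = 64/9 + (1/9)Q; the wedge Ps − Pb = 12 gives 64/9 + (1/9)Q − (752/3 - (1/3)Q) = 12, so Q' = 575.
Then Pb = 752/3 − (1/3)·575 = 59 and Ps = 64/9 + (1/9)·575 = 71.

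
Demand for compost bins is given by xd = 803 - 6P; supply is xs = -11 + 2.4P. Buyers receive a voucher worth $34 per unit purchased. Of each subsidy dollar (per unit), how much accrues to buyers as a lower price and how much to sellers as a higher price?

Buyers gain 68/7 per unit; sellers gain 170/7 per unit

Pre-subsidy: 803 - 6P = -11 + 2.4P gives P* = 2035/21, x* = 1551/7.
With the rebate, buyers effectively pay Pb = Ps − 34, where Ps is the price sellers receive.
Demand in terms of Ps becomes xd = 803 − 6(Ps − 34) = 1007 - 6Ps. Setting this equal to supply: 1007 - 6Ps = -11 + 2.4Ps, so Ps = 2545/21.
Buyers pay Pb = 2545/21 − 34 = 1831/21; x' = -11 + 2.4·(2545/21) = 1959/7.
Buyers' price falls by P* − Pb = 2035/21 − 1831/21 = 68/7; sellers' price rises by Ps − P* = 2545/21 − 2035/21 = 170/7.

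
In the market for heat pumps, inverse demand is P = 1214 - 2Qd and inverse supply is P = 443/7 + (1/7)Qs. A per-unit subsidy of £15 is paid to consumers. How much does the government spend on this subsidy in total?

Pre-subsidy: 1214 - 2Q = 443/7 + (1/7)Q gives Q* = 537 and P* = 140.
With the rebate, buyers effectively pay Pb = Ps − 15, where Ps is the price sellers receive.
On the curves, Pb = 1214 - 2Q and Ps = 443/7 + (1/7)Q; the wedge Ps − Pb = 15 gives 443/7 + (1/7)Q − (1214 - 2Q) = 15, so Q' = 544.
Then Pb = 1214 − 2·544 = 126 and Ps = 443/7 + (1/7)·544 = 141.
Government outlay = subsidy × quantity = 15 × 544 = 8160.

Government cost = £8160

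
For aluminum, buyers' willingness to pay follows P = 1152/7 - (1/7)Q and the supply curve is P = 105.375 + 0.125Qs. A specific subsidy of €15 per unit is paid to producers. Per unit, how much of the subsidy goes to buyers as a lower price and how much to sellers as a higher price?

Buyers gain €8 per unit; sellers gain €7 per unit

Pre-subsidy: 1152/7 - (1/7)Q = 105.375 + 0.125Q gives Q* = 221 and P* = 133.
With the subsidy, sellers receive Ps = Pb + 15 for each unit, where Pb is the price buyers pay.
On the curves, Pb = 1152/7 - (1/7)Q and Ps = 105.375 + 0.125Q; the wedge Ps − Pb = 15 gives 105.375 + 0.125Q − (1152/7 - (1/7)Q) = 15, so Q' = 277.
Then Pb = 1152/7 − (1/7)·277 = 125 and Ps = 105.375 + 0.125·277 = 140.
Buyers' price falls by P* − Pb = 133 − 125 = 8; sellers' price rises by Ps − P* = 140 − 133 = 7.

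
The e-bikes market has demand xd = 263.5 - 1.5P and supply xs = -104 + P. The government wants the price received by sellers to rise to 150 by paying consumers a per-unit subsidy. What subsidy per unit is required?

At a seller price of 150, quantity supplied is -104 + 1·150 = 46.
Buyers absorb 46 only when they pay Pb with 263.5 − 1.5·Pb = 46, i.e. Pb = 145.
s = Ps − Pb = 150 − 145 = 5.

Required subsidy s = 5 per unit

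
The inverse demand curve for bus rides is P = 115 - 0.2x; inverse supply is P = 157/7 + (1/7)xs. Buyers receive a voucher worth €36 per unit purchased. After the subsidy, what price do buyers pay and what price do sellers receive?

Pre-subsidy: 115 - 0.2x = 157/7 + (1/7)x gives x* = 270 and P* = 61.
With the rebate, buyers effectively pay Pb = Ps − 36, where Ps is the price sellers receive.
On the curves, Pb = 115 - 0.2x and Ps = 157/7 + (1/7)x; the wedge Ps − Pb = 36 gives 157/7 + (1/7)x − (115 - 0.2x) = 36, so x' = 375.
Then Pb = 115 − 0.2·375 = 40 and Ps = 157/7 + (1/7)·375 = 76.

Buyers pay €40; sellers receive €76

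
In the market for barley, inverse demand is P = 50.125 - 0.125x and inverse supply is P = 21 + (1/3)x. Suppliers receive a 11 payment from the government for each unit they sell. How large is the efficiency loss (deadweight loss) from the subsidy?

Deadweight loss = 132

Pre-subsidy: 50.125 - 0.125x = 21 + (1/3)x gives x* = 699/11 and P* = 464/11.
With the subsidy, sellers receive Ps = Pb + 11 for each unit, where Pb is the price buyers pay.
On the curves, Pb = 50.125 - 0.125x and Ps = 21 + (1/3)x; the wedge Ps − Pb = 11 gives 21 + (1/3)x − (50.125 - 0.125x) = 11, so x' = 963/11.
Then Pb = 50.125 − 0.125·(963/11) = 431/11 and Ps = 21 + (1/3)·(963/11) = 552/11.
The subsidy expands output by 963/11 − 699/11 = 24 past the efficient level; on those units the gap between marginal cost and willingness to pay runs from 0 up to 11.
DWL = ½ × 11 × 24 = 132.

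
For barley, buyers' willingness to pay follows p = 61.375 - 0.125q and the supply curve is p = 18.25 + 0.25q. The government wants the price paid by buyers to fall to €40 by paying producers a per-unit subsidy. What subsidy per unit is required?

Required subsidy s = €21 per unit

At a buyer price of 40, quantity demanded is 491 − 8·40 = 171.
Sellers supply 171 only when they receive ps = 18.25 + 0.25·171 = 61.
s = ps − pb = 61 − 40 = 21.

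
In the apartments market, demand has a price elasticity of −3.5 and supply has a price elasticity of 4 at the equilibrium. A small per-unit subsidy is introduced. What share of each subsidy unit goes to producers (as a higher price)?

Producer share = 7/15

For a small subsidy around the equilibrium, the benefit split depends on the relative slopes, which at a point are proportional to the elasticities.
Buyer share = εs/(εs + |εd|) = 4/(4 + 3.5) = 8/15; seller share = |εd|/(εs + |εd|) = 7/15.
So producers capture 7/15 of the subsidy.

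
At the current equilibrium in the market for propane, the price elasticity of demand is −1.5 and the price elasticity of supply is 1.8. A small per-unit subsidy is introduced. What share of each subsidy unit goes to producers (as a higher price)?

Producer share = 5/11

For a small subsidy around the equilibrium, the benefit split depends on the relative slopes, which at a point are proportional to the elasticities.
Buyer share = εs/(εs + |εd|) = 1.8/(1.8 + 1.5) = 6/11; seller share = |εd|/(εs + |εd|) = 5/11.
So producers capture 5/11 of the subsidy.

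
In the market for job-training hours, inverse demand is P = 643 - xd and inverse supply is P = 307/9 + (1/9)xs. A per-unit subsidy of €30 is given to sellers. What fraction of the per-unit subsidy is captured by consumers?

Pre-subsidy: 643 - x = 307/9 + (1/9)x gives x* = 548 and P* = 95.
With the subsidy, sellers receive Ps = Pb + 30 for each unit, where Pb is the price buyers pay.
On the curves, Pb = 643 - x and Ps = 307/9 + (1/9)x; the wedge Ps − Pb = 30 gives 307/9 + (1/9)x − (643 - x) = 30, so x' = 575.
Then Pb = 643 − 1·575 = 68 and Ps = 307/9 + (1/9)·575 = 98.
Buyers' price falls by P* − Pb = 95 − 68 = 27; sellers' price rises by Ps − P* = 98 − 95 = 3.
So consumers capture 27/30 = 0.9 of each unit of subsidy.

Consumer share = 0.9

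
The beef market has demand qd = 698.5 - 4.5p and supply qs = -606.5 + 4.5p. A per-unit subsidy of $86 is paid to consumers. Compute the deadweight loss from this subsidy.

Deadweight loss = $8320.5

Pre-subsidy: 698.5 - 4.5p = -606.5 + 4.5p gives p* = 145, q* = 46.
With the rebate, buyers effectively pay pb = ps − 86, where ps is the price sellers receive.
Demand in terms of ps becomes qd = 698.5 − 4.5(ps − 86) = 1085.5 - 4.5ps. Setting this equal to supply: 1085.5 - 4.5ps = -606.5 + 4.5ps, so ps = 188.
Buyers pay pb = 188 − 86 = 102; q' = -606.5 + 4.5·188 = 239.5.
The subsidy expands output by 239.5 − 46 = 193.5 past the efficient level; on those units the gap between marginal cost and willingness to pay runs from 0 up to 86.
DWL = ½ × 86 × 193.5 = 8320.5.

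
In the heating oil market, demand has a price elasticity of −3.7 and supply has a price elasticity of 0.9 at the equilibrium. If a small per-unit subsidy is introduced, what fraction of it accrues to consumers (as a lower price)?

Consumer share = 9/46

For a small subsidy around the equilibrium, the benefit split depends on the relative slopes, which at a point are proportional to the elasticities.
Buyer share = εs/(εs + |εd|) = 0.9/(0.9 + 3.7) = 9/46; seller share = |εd|/(εs + |εd|) = 37/46.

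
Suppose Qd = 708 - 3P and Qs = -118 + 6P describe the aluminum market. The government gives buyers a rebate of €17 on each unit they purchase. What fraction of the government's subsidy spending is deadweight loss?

Pre-subsidy: 708 - 3P = -118 + 6P gives P* = 826/9, Q* = 1298/3.
With the rebate, buyers effectively pay Pb = Ps − 17, where Ps is the price sellers receive.
Demand in terms of Ps becomes Qd = 708 − 3(Ps − 17) = 759 - 3Ps. Setting this equal to supply: 759 - 3Ps = -118 + 6Ps, so Ps = 877/9.
Buyers pay Pb = 877/9 − 17 = 724/9; Q' = -118 + 6·(877/9) = 1400/3.
ΔCS = ½(1298/3 + 1400/3)(826/9 − 724/9) = 45866/9; ΔPS = ½(1298/3 + 1400/3)(877/9 − 826/9) = 22933/9.
Government spending = 17 × 1400/3 = 23800/3.
DWL = ½ × 17 × (1400/3 − 1298/3) = 289; fraction = 289 / (23800/3) = 51/1400.

DWL / government spending = 51/1400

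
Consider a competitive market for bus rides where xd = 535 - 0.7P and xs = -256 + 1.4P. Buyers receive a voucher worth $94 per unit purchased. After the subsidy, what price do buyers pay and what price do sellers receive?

Pre-subsidy: 535 - 0.7P = -256 + 1.4P gives P* = 1130/3, x* = 814/3.
With the rebate, buyers effectively pay Pb = Ps − 94, where Ps is the price sellers receive.
Demand in terms of Ps becomes xd = 535 − 0.7(Ps − 94) = 600.8 - 0.7Ps. Setting this equal to supply: 600.8 - 0.7Ps = -256 + 1.4Ps, so Ps = 408.
Buyers pay Pb = 408 − 94 = 314; x' = -256 + 1.4·408 = 315.2.

Buyers pay $314; sellers receive $408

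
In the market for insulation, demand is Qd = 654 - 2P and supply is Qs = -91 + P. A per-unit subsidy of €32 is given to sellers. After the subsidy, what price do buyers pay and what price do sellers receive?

Pre-subsidy: 654 - 2P = -91 + P gives P* = 745/3, Q* = 472/3.
With the subsidy, sellers receive Ps = Pb + 32 for each unit, where Pb is the price buyers pay.
Supply in terms of Pb becomes Qs = -91 + 1(Pb + 32) = -59 + Pb. Setting this equal to demand: 654 - 2Pb = -59 + Pb, so Pb = 713/3.
Sellers receive Ps = 713/3 + 32 = 809/3; Q' = 654 − 2·(713/3) = 536/3.

Buyers pay 713/3; sellers receive 809/3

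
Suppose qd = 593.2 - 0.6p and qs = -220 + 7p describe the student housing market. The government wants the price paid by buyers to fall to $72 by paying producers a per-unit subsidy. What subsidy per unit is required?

At a buyer price of 72, quantity demanded is 593.2 − 0.6·72 = 550.
Sellers supply 550 only when they receive ps with -220 + 7·ps = 550, i.e. ps = 110.
s = ps − pb = 110 − 72 = 38.

Required subsidy s = $38 per unit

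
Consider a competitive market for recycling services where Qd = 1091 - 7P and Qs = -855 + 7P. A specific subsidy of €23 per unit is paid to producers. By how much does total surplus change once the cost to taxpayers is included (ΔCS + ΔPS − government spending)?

Pre-subsidy: 1091 - 7P = -855 + 7P gives P* = 139, Q* = 118.
With the subsidy, sellers receive Ps = Pb + 23 for each unit, where Pb is the price buyers pay.
Supply in terms of Pb becomes Qs = -855 + 7(Pb + 23) = -694 + 7Pb. Setting this equal to demand: 1091 - 7Pb = -694 + 7Pb, so Pb = 127.5.
Sellers receive Ps = 127.5 + 23 = 150.5; Q' = 1091 − 7·127.5 = 198.5.
ΔCS = ½(118 + 198.5)(139 − 127.5) = 1819.875; ΔPS = ½(118 + 198.5)(150.5 − 139) = 1819.875.
Government spending = 23 × 198.5 = 4565.5.
Net change = 1819.875 + 1819.875 − 4565.5 = -925.75. The loss equals the DWL triangle ½·23·80.5.

Net change in total surplus = -€925.75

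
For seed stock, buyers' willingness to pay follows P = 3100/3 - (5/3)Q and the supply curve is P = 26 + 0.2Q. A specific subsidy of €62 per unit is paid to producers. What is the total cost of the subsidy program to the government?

Pre-subsidy: 3100/3 - (5/3)Q = 26 + 0.2Q gives Q* = 7555/14 and P* = 1875/14.
With the subsidy, sellers receive Ps = Pb + 62 for each unit, where Pb is the price buyers pay.
On the curves, Pb = 3100/3 - (5/3)Q and Ps = 26 + 0.2Q; the wedge Ps − Pb = 62 gives 26 + 0.2Q − (3100/3 - (5/3)Q) = 62, so Q' = 4010/7.
Then Pb = 3100/3 − (5/3)·(4010/7) = 550/7 and Ps = 26 + 0.2·(4010/7) = 984/7.
Government outlay = subsidy × quantity = 62 × 4010/7 = 248620/7.

Government cost = 248620/7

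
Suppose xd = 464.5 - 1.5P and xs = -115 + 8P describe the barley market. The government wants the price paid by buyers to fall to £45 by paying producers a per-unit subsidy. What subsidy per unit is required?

Required subsidy s = £19 per unit

At a buyer price of 45, quantity demanded is 464.5 − 1.5·45 = 397.
Sellers supply 397 only when they receive Ps with -115 + 8·Ps = 397, i.e. Ps = 64.
s = Ps − Pb = 64 − 45 = 19.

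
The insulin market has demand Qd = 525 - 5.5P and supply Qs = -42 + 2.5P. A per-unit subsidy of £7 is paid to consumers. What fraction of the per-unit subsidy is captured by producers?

Pre-subsidy: 525 - 5.5P = -42 + 2.5P gives P* = 70.875, Q* = 135.1875.
With the rebate, buyers effectively pay Pb = Ps − 7, where Ps is the price sellers receive.
Demand in terms of Ps becomes Qd = 525 − 5.5(Ps − 7) = 563.5 - 5.5Ps. Setting this equal to supply: 563.5 - 5.5Ps = -42 + 2.5Ps, so Ps = 75.6875.
Buyers pay Pb = 75.6875 − 7 = 68.6875; Q' = -42 + 2.5·75.6875 = 147.21875.
Buyers' price falls by P* − Pb = 70.875 − 68.6875 = 2.1875; sellers' price rises by Ps − P* = 75.6875 − 70.875 = 4.8125.
So producers capture 4.8125/7 = 0.6875 of each unit of subsidy.

Producer share = 0.6875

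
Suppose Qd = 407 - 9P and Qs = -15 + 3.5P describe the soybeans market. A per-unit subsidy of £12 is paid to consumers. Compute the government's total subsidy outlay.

Government cost = £1600.8

Pre-subsidy: 407 - 9P = -15 + 3.5P gives P* = 33.76, Q* = 103.16.
With the rebate, buyers effectively pay Pb = Ps − 12, where Ps is the price sellers receive.
Demand in terms of Ps becomes Qd = 407 − 9(Ps − 12) = 515 - 9Ps. Setting this equal to supply: 515 - 9Ps = -15 + 3.5Ps, so Ps = 42.4.
Buyers pay Pb = 42.4 − 12 = 30.4; Q' = -15 + 3.5·42.4 = 133.4.
Government outlay = subsidy × quantity = 12 × 133.4 = 1600.8.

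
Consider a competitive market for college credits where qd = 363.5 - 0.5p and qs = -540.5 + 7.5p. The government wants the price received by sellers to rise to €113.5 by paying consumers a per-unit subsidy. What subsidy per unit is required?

At a seller price of 113.5, quantity supplied is -540.5 + 7.5·113.5 = 310.75.
Buyers absorb 310.75 only when they pay pb with 363.5 − 0.5·pb = 310.75, i.e. pb = 105.5.
s = ps − pb = 113.5 − 105.5 = 8.

Required subsidy s = €8 per unit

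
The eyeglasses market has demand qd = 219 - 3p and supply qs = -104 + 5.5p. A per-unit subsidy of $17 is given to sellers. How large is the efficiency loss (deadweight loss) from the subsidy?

Deadweight loss = $280.5

Pre-subsidy: 219 - 3p = -104 + 5.5p gives p* = 38, q* = 105.
With the subsidy, sellers receive ps = pb + 17 for each unit, where pb is the price buyers pay.
Supply in terms of pb becomes qs = -104 + 5.5(pb + 17) = -10.5 + 5.5pb. Setting this equal to demand: 219 - 3pb = -10.5 + 5.5pb, so pb = 27.
Sellers receive ps = 27 + 17 = 44; q' = 219 − 3·27 = 138.
The subsidy expands output by 138 − 105 = 33 past the efficient level; on those units the gap between marginal cost and willingness to pay runs from 0 up to 17.
DWL = ½ × 17 × 33 = 280.5.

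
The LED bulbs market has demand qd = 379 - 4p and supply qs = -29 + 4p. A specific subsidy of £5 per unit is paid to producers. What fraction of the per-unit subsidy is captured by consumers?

Consumer share = 0.5

Pre-subsidy: 379 - 4p = -29 + 4p gives p* = 51, q* = 175.
With the subsidy, sellers receive ps = pb + 5 for each unit, where pb is the price buyers pay.
Supply in terms of pb becomes qs = -29 + 4(pb + 5) = -9 + 4pb. Setting this equal to demand: 379 - 4pb = -9 + 4pb, so pb = 48.5.
Sellers receive ps = 48.5 + 5 = 53.5; q' = 379 − 4·48.5 = 185.
Buyers' price falls by p* − pb = 51 − 48.5 = 2.5; sellers' price rises by ps − p* = 53.5 − 51 = 2.5.
So consumers capture 2.5/5 = 0.5 of each unit of subsidy.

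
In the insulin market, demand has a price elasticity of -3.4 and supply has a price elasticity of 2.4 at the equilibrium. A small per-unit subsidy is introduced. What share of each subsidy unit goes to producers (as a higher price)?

Producer share = 17/29

For a small subsidy around the equilibrium, the benefit split depends on the relative slopes, which at a point are proportional to the elasticities.
Buyer share = εs/(εs + |εd|) = 2.4/(2.4 + 3.4) = 12/29; seller share = |εd|/(εs + |εd|) = 17/29.
So producers capture 17/29 of the subsidy.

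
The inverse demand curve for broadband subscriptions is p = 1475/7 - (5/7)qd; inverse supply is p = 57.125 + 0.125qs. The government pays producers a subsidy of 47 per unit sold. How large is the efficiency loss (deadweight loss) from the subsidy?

Pre-subsidy: 1475/7 - (5/7)q = 57.125 + 0.125q gives q* = 183 and p* = 80.
With the subsidy, sellers receive ps = pb + 47 for each unit, where pb is the price buyers pay.
On the curves, pb = 1475/7 - (5/7)q and ps = 57.125 + 0.125q; the wedge ps − pb = 47 gives 57.125 + 0.125q − (1475/7 - (5/7)q) = 47, so q' = 239.
Then pb = 1475/7 − (5/7)·239 = 40 and ps = 57.125 + 0.125·239 = 87.
The subsidy expands output by 239 − 183 = 56 past the efficient level; on those units the gap between marginal cost and willingness to pay runs from 0 up to 47.
DWL = ½ × 47 × 56 = 1316.

Deadweight loss = 1316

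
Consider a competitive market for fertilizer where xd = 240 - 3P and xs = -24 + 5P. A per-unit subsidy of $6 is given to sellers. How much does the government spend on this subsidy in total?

Government cost = $913.5

Pre-subsidy: 240 - 3P = -24 + 5P gives P* = 33, x* = 141.
With the subsidy, sellers receive Ps = Pb + 6 for each unit, where Pb is the price buyers pay.
Supply in terms of Pb becomes xs = -24 + 5(Pb + 6) = 6 + 5Pb. Setting this equal to demand: 240 - 3Pb = 6 + 5Pb, so Pb = 29.25.
Sellers receive Ps = 29.25 + 6 = 35.25; x' = 240 − 3·29.25 = 152.25.
Government outlay = subsidy × quantity = 6 × 152.25 = 913.5.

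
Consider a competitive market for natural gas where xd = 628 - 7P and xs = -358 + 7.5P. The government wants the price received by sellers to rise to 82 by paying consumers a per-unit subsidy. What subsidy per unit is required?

At a seller price of 82, quantity supplied is -358 + 7.5·82 = 257.
Buyers absorb 257 only when they pay Pb with 628 − 7·Pb = 257, i.e. Pb = 53.
s = Ps − Pb = 82 − 53 = 29.

Required subsidy s = 29 per unit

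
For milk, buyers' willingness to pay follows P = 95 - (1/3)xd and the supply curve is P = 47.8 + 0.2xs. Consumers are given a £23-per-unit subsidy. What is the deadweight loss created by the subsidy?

Deadweight loss = £495.9375

Pre-subsidy: 95 - (1/3)x = 47.8 + 0.2x gives x* = 88.5 and P* = 65.5.
With the rebate, buyers effectively pay Pb = Ps − 23, where Ps is the price sellers receive.
On the curves, Pb = 95 - (1/3)x and Ps = 47.8 + 0.2x; the wedge Ps − Pb = 23 gives 47.8 + 0.2x − (95 - (1/3)x) = 23, so x' = 131.625.
Then Pb = 95 − (1/3)·131.625 = 51.125 and Ps = 47.8 + 0.2·131.625 = 74.125.
The subsidy expands output by 131.625 − 88.5 = 43.125 past the efficient level; on those units the gap between marginal cost and willingness to pay runs from 0 up to 23.
DWL = ½ × 23 × 43.125 = 495.9375.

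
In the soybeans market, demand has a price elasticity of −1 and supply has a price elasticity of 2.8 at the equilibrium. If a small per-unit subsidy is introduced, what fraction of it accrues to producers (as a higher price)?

Producer share = 5/19

For a small subsidy around the equilibrium, the benefit split depends on the relative slopes, which at a point are proportional to the elasticities.
Buyer share = εs/(εs + |εd|) = 2.8/(2.8 + 1) = 14/19; seller share = |εd|/(εs + |εd|) = 5/19.
So producers capture 5/19 of the subsidy.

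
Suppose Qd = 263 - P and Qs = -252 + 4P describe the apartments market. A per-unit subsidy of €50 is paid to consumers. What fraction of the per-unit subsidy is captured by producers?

Producer share = 0.2

Pre-subsidy: 263 - P = -252 + 4P gives P* = 103, Q* = 160.
With the rebate, buyers effectively pay Pb = Ps − 50, where Ps is the price sellers receive.
Demand in terms of Ps becomes Qd = 263 − 1(Ps − 50) = 313 - Ps. Setting this equal to supply: 313 - Ps = -252 + 4Ps, so Ps = 113.
Buyers pay Pb = 113 − 50 = 63; Q' = -252 + 4·113 = 200.
Buyers' price falls by P* − Pb = 103 − 63 = 40; sellers' price rises by Ps − P* = 113 − 103 = 10.
So producers capture 10/50 = 0.2 of each unit of subsidy.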